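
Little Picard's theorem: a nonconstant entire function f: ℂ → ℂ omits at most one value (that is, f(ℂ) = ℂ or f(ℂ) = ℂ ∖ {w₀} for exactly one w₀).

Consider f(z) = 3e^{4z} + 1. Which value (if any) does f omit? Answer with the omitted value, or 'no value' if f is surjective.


Little Picard bounds the complement of f(ℂ) to at most one point.
e^{4z} is never zero on ℂ, so 3·e^{4z} takes every value in ℂ ∖ {0}. Adding 1 shifts the range to ℂ ∖ {1}. Thus f omits exactly the value 1.

Omitted value: 1.


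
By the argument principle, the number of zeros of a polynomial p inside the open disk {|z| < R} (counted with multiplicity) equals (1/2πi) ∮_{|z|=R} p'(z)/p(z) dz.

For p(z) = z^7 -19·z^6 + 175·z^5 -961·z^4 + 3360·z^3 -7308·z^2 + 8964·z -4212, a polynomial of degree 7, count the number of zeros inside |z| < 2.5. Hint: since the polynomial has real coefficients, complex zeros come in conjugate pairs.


The zeros of p are: (3 + 3i), (3 - 3i), (3 + 2i), (3 - 2i), 1, (3 + 3i), (3 - 3i).
Their magnitudes are: 4.243, 4.243, 3.606, 3.606, 1, 4.243, 4.243.
Zeros with |z| < R = 2.5: 1.
Count = 1.
By the argument principle, (1/2πi) ∮_{|z|=R} p'(z)/p(z) dz equals exactly this count.

Number of zeros inside |z| < 2.5: 1.


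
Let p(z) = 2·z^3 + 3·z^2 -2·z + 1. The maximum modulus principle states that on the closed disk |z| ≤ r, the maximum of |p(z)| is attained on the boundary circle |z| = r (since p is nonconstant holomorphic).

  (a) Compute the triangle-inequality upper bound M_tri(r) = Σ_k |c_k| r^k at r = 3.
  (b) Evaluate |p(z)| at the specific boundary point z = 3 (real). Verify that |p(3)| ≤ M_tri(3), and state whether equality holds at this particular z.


Coefficients: c_0 = 1, c_1 = -2, c_2 = 3, c_3 = 2. Radius r = 3.
Part (a). Triangle bound: M_tri(r) = Σ_k |c_k| r^k
  = |1|·3^0 + |-2|·3^1 + |3|·3^2 + |2|·3^3
  = 1 + 6 + 27 + 54 = 88.
This bounds M(r) := max_{|z|=r} |p(z)| from above; equality holds iff all terms c_k z^k can be made to align in phase at a single z on |z|=r.
Part (b). At z = 3 (real, on the circle |z| = r):
  p(3) = (1)·3^0 + (-2)·3^1 + (3)·3^2 + (2)·3^3 = 76.
  |p(3)| = 76.
Check: |p(3)| = 76 ≤ 88 = M_tri(3). ✓ Equality does not hold at z = 3 (the coefficients have mixed signs, so the terms do not all align in phase there).

M_tri(3) = 88; |p(3)| = 76; equality at z=3: no.


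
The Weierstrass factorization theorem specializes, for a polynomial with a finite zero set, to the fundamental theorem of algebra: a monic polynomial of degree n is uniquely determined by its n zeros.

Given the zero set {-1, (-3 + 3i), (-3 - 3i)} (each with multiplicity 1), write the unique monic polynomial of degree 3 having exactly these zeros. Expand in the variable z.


The polynomial is p(z) = ∏_{α ∈ S} (z − α), where S = {-1, (-3 + 3i), (-3 - 3i)}.
Expanding the product yields: p(z) = z^3 + 7·z^2 + 24·z + 18.
Note conjugate pairs combine to real quadratics: (z − (-3+3i))(z − (-3−3i)) = z² + 6z + 18.
The resulting polynomial has degree 3 and real coefficients as required.

p(z) = z^3 + 7·z^2 + 24·z + 18.


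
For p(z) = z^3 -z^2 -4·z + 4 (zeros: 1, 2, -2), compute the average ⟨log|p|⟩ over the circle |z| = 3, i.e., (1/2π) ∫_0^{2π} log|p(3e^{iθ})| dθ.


Zeros: -2, 1, 2; r = 3.
Inside |z| < r: -2, 1, 2. Outside (|z| ≥ r): ∅.
p(0) = 4, so log|p(0)| = log(4) = 1.3863.
Apply Jensen: I(r) = log|p(0)| + Σ_k log(r/|z_k|), summed over zeros inside |z| < r.
  log(r/|z_k|) for z_k = 1: log(3/1) = 1.0986
  log(r/|z_k|) for z_k = 2: log(3/2) = 0.4055
  log(r/|z_k|) for z_k = -2: log(3/2) = 0.4055
Sum over inside zeros: 1.9095.
I(r) = log|p(0)| + (inside sum) = 1.3863 + 1.9095 = 3.2958.
Closed form (all zeros inside, monic): I(r) = n·log(r) = 3·log(3) = 3.2958. ✓

I(r) ≈ 3.2958.


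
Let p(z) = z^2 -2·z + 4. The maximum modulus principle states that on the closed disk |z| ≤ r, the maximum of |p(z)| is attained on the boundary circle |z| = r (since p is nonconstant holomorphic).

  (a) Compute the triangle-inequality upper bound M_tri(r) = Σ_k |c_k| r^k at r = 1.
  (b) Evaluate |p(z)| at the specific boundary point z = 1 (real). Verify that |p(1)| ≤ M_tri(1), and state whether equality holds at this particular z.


Coefficients: c_0 = 4, c_1 = -2, c_2 = 1. Radius r = 1.
Part (a). Triangle bound: M_tri(r) = Σ_k |c_k| r^k
  = |4|·1^0 + |-2|·1^1 + |1|·1^2
  = 4 + 2 + 1 = 7.
This bounds M(r) := max_{|z|=r} |p(z)| from above; equality holds iff all terms c_k z^k can be made to align in phase at a single z on |z|=r.
Part (b). At z = 1 (real, on the circle |z| = r):
  p(1) = (4)·1^0 + (-2)·1^1 + (1)·1^2 = 3.
  |p(1)| = 3.
Check: |p(1)| = 3 ≤ 7 = M_tri(1). ✓ Equality does not hold at z = 1 (the coefficients have mixed signs, so the terms do not all align in phase there).

M_tri(1) = 7; |p(1)| = 3; equality at z=1: no.


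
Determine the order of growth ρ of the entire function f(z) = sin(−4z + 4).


sin(w) is a linear combination of e^{iw} and e^{−iw} (or e^w, e^{−w} in the hyperbolic case), so |sin(w)| ≤ e^{|w|}. With w = −4z + 4, |w| ≤ 4|z| + 4 = 4r + 4 on |z| = r, giving M(r) ≤ e^{4r + 4}, so ρ ≤ 1. On a suitable ray (z = it for sin/cos; z = t for sinh/cosh, t real → ∞), |sin(−4z + 4)| grows like e^{4|t|}/2, so ρ ≥ 1. Hence ρ = 1.
Therefore ρ = 1.

Order ρ = 1.


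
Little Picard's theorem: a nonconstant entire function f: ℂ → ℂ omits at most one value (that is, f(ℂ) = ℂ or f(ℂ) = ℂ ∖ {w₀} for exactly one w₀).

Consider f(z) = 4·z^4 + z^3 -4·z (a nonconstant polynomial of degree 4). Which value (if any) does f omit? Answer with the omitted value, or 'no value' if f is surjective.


Little Picard bounds the complement of f(ℂ) to at most one point.
For every w ∈ ℂ, the equation p(z) − w = 0 is a nonconstant polynomial in z and hence has at least one root by the fundamental theorem of algebra. So p is surjective onto ℂ, omitting no value.

Omitted value: no value.


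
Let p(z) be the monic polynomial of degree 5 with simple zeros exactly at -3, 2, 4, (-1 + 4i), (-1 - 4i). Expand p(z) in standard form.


The polynomial is p(z) = ∏_{α ∈ S} (z − α), where S = {-3, 2, 4, (-1 + 4i), (-1 - 4i)}.
Expanding the product yields: p(z) = z^5 -z^4 + z^3 -47·z^2 -122·z + 408.
Note conjugate pairs combine to real quadratics: (z − (-1+4i))(z − (-1−4i)) = z² + 2z + 17.
The resulting polynomial has degree 5 and real coefficients as required.

p(z) = z^5 -z^4 + z^3 -47·z^2 -122·z + 408.


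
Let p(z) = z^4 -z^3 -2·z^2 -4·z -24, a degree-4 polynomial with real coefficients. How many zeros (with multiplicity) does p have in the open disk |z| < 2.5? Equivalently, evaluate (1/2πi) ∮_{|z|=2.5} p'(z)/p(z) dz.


The zeros of p are: (0 + 2i), (0 - 2i), 3, -2.
Their magnitudes are: 2, 2, 3, 2.
Zeros with |z| < R = 2.5: (0 + 2i), (0 - 2i), -2.
Count = 3.
By the argument principle, (1/2πi) ∮_{|z|=R} p'(z)/p(z) dz equals exactly this count.

Number of zeros inside |z| < 2.5: 3.


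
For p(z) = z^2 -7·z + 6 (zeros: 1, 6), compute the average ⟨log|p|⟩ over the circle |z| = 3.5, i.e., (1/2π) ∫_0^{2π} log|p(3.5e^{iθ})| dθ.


Zeros: 1, 6; r = 3.5.
Inside |z| < r: 1. Outside (|z| ≥ r): 6.
p(0) = 6, so log|p(0)| = log(6) = 1.7918.
Apply Jensen: I(r) = log|p(0)| + Σ_k log(r/|z_k|), summed over zeros inside |z| < r.
  log(r/|z_k|) for z_k = 1: log(3.5/1) = 1.2528
  Outside zeros (6) contribute nothing to the Jensen sum.
Sum over inside zeros: 1.2528.
I(r) = log|p(0)| + (inside sum) = 1.7918 + 1.2528 = 3.0445.
Note: since some zeros are outside |z| ≤ r, the simplified n·log(r) form does NOT apply — only the inside zeros contribute.

I(r) ≈ 3.0445.


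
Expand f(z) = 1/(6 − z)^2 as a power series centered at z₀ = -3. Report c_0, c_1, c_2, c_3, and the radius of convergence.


Let w = z − z₀, so z = z₀ + w.
Then 6 − z = 6 − (z₀ + w) = (6 − z₀) − w = 9 − w.
f(z) = 1/(9 − w)^2 = (1/(9)^2) · (1 − w/(9))^{−2}.
By the binomial series (1−u)^{−2} = Σ_{n≥0} C(n+1, 1) u^n for |u|<1, with u = w/(9):
  c_n = C(n+1, 1) / (9)^(n+2).
  c_0 = 1/(9)^2 = 1/81.
  c_1 = 2/(9)^3 = 2/729.
  c_2 = 3/(9)^4 = 1/2187.
  c_3 = 4/(9)^5 = 4/59049.
The series is valid for |w/d| < 1, i.e. |z − z₀| < |d|.
Radius of convergence: R = |6 − z₀| = |9| = 9 (distance from z₀ to the singularity z = 6).

c_0 = 1/81, c_1 = 2/729, c_2 = 1/2187, c_3 = 4/59049; R = 9.


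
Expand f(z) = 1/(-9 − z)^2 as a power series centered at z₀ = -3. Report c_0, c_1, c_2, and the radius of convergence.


Let w = z − z₀, so z = z₀ + w.
Then -9 − z = -9 − (z₀ + w) = (-9 − z₀) − w = -6 − w.
f(z) = 1/(-6 − w)^2 = (1/(-6)^2) · (1 − w/(-6))^{−2}.
By the binomial series (1−u)^{−2} = Σ_{n≥0} C(n+1, 1) u^n for |u|<1, with u = w/(-6):
  c_n = C(n+1, 1) / (-6)^(n+2).
  c_0 = 1/(-6)^2 = 1/36.
  c_1 = 2/(-6)^3 = -1/108.
  c_2 = 3/(-6)^4 = 1/432.
The series is valid for |w/d| < 1, i.e. |z − z₀| < |d|.
Radius of convergence: R = |-9 − z₀| = |-6| = 6 (distance from z₀ to the singularity z = -9).

c_0 = 1/36, c_1 = -1/108, c_2 = 1/432; R = 6.


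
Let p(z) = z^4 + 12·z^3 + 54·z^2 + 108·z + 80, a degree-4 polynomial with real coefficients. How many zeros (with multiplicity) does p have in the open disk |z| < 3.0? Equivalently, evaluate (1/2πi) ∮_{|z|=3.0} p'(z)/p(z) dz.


The zeros of p are: (-3 + 1i), (-3 - 1i), -4, -2.
Their magnitudes are: 3.162, 3.162, 4, 2.
Zeros with |z| < R = 3.0: -2.
Count = 1.
By the argument principle, (1/2πi) ∮_{|z|=R} p'(z)/p(z) dz equals exactly this count.

Number of zeros inside |z| < 3.0: 1.


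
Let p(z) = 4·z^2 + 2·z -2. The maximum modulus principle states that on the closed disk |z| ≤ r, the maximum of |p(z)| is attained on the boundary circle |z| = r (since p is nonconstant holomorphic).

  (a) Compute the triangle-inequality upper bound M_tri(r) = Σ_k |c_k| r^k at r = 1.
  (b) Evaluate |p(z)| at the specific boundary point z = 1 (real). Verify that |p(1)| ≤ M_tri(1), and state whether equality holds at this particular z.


Coefficients: c_0 = -2, c_1 = 2, c_2 = 4. Radius r = 1.
Part (a). Triangle bound: M_tri(r) = Σ_k |c_k| r^k
  = |-2|·1^0 + |2|·1^1 + |4|·1^2
  = 2 + 2 + 4 = 8.
This bounds M(r) := max_{|z|=r} |p(z)| from above; equality holds iff all terms c_k z^k can be made to align in phase at a single z on |z|=r.
Part (b). At z = 1 (real, on the circle |z| = r):
  p(1) = (-2)·1^0 + (2)·1^1 + (4)·1^2 = 4.
  |p(1)| = 4.
Check: |p(1)| = 4 ≤ 8 = M_tri(1). ✓ Equality does not hold at z = 1 (the coefficients have mixed signs, so the terms do not all align in phase there).

M_tri(1) = 8; |p(1)| = 4; equality at z=1: no.


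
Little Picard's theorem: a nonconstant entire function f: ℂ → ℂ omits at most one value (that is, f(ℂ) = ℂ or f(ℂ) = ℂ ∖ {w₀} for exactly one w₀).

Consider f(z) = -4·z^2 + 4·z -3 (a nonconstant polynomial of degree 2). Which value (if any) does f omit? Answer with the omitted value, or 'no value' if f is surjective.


Little Picard bounds the complement of f(ℂ) to at most one point.
For every w ∈ ℂ, the equation p(z) − w = 0 is a nonconstant polynomial in z and hence has at least one root by the fundamental theorem of algebra. So p is surjective onto ℂ, omitting no value.

Omitted value: no value.


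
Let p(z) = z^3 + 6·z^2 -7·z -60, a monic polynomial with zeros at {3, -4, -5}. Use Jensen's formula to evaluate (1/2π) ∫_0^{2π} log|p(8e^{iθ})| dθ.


Zeros: -5, -4, 3; r = 8.
Inside |z| < r: -5, -4, 3. Outside (|z| ≥ r): ∅.
p(0) = -60, so log|p(0)| = log(60) = 4.0943.
Apply Jensen: I(r) = log|p(0)| + Σ_k log(r/|z_k|), summed over zeros inside |z| < r.
  log(r/|z_k|) for z_k = 3: log(8/3) = 0.9808
  log(r/|z_k|) for z_k = -4: log(8/4) = 0.6931
  log(r/|z_k|) for z_k = -5: log(8/5) = 0.4700
Sum over inside zeros: 2.1440.
I(r) = log|p(0)| + (inside sum) = 4.0943 + 2.1440 = 6.2383.
Closed form (all zeros inside, monic): I(r) = n·log(r) = 3·log(8) = 6.2383. ✓

I(r) ≈ 6.2383.


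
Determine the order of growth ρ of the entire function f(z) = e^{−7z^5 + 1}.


|e^{−7z^5 + 1}| = e^{Re(-7·z^5) + 1} ≤ e^{7|z|^5 + 1} = e^{7r^5 + 1} on |z| = r, so ρ ≤ 5. Choosing z on |z|=r so that -7·z^5 is real positive (always possible by picking arg z appropriately) gives |f(z)| = e^{7r^5 + 1}, matching the bound. The additive constant 1 does not affect log log M(r) ~ 5·log r. Hence ρ = 5.
Therefore ρ = 5.

Order ρ = 5.


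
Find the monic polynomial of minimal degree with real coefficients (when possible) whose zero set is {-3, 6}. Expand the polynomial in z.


The polynomial is p(z) = ∏_{α ∈ S} (z − α), where S = {-3, 6}.
Expanding the product yields: p(z) = z^2 -3·z -18.
The resulting polynomial has degree 2 and real coefficients as required.

p(z) = z^2 -3·z -18.


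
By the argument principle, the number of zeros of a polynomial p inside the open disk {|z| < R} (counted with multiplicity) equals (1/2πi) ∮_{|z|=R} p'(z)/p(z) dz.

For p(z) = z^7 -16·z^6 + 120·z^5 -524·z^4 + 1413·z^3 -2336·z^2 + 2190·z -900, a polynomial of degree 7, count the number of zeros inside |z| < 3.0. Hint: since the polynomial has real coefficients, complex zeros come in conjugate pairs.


The zeros of p are: 2, (2 + 1i), (2 - 1i), (3 + 3i), (3 - 3i), (2 + 1i), (2 - 1i).
Their magnitudes are: 2, 2.236, 2.236, 4.243, 4.243, 2.236, 2.236.
Zeros with |z| < R = 3.0: 2, (2 + 1i), (2 - 1i), (2 + 1i), (2 - 1i).
Count = 5.
By the argument principle, (1/2πi) ∮_{|z|=R} p'(z)/p(z) dz equals exactly this count.

Number of zeros inside |z| < 3.0: 5.


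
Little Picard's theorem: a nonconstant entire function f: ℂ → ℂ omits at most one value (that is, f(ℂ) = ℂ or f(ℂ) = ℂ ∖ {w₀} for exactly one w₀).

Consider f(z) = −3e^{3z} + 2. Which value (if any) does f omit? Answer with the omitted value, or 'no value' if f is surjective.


Little Picard bounds the complement of f(ℂ) to at most one point.
e^{3z} is never zero on ℂ, so -3·e^{3z} takes every value in ℂ ∖ {0}. Adding 2 shifts the range to ℂ ∖ {2}. Thus f omits exactly the value 2.

Omitted value: 2.


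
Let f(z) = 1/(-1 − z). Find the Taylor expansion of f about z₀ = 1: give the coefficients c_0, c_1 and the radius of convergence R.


Let w = z − z₀, so z = z₀ + w.
Then -1 − z = -1 − (z₀ + w) = (-1 − z₀) − w = -2 − w.
f(z) = 1/(-2 − w) = (1/(-2)) · 1/(1 − w/(-2)) = Σ_{n≥0} w^n / (-2)^(n+1).
So c_n = 1/(-2)^(n+1):
  c_0 = 1/(-2)^1 = -1/2.
  c_1 = 1/(-2)^2 = 1/4.
The series is valid for |w/d| < 1, i.e. |z − z₀| < |d|.
Radius of convergence: R = |-1 − z₀| = |-2| = 2 (distance from z₀ to the singularity z = -1).

c_0 = -1/2, c_1 = 1/4; R = 2.


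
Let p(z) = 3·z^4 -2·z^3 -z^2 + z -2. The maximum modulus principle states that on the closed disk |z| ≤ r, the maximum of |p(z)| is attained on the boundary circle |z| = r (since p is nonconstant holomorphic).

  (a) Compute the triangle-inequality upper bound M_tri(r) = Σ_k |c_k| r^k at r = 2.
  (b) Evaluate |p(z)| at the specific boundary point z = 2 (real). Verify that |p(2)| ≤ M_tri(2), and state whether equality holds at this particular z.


Coefficients: c_0 = -2, c_1 = 1, c_2 = -1, c_3 = -2, c_4 = 3. Radius r = 2.
Part (a). Triangle bound: M_tri(r) = Σ_k |c_k| r^k
  = |-2|·2^0 + |1|·2^1 + |-1|·2^2 + |-2|·2^3 + |3|·2^4
  = 2 + 2 + 4 + 16 + 48 = 72.
This bounds M(r) := max_{|z|=r} |p(z)| from above; equality holds iff all terms c_k z^k can be made to align in phase at a single z on |z|=r.
Part (b). At z = 2 (real, on the circle |z| = r):
  p(2) = (-2)·2^0 + (1)·2^1 + (-1)·2^2 + (-2)·2^3 + (3)·2^4 = 28.
  |p(2)| = 28.
Check: |p(2)| = 28 ≤ 72 = M_tri(2). ✓ Equality does not hold at z = 2 (the coefficients have mixed signs, so the terms do not all align in phase there).

M_tri(2) = 72; |p(2)| = 28; equality at z=2: no.


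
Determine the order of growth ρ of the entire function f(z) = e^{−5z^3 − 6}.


|e^{−5z^3 − 6}| = e^{Re(-5·z^3) + -6} ≤ e^{5|z|^3 + -6} = e^{5r^3 + -6} on |z| = r, so ρ ≤ 3. Choosing z on |z|=r so that -5·z^3 is real positive (always possible by picking arg z appropriately) gives |f(z)| = e^{5r^3 + -6}, matching the bound. The additive constant -6 does not affect log log M(r) ~ 3·log r. Hence ρ = 3.
Therefore ρ = 3.

Order ρ = 3.


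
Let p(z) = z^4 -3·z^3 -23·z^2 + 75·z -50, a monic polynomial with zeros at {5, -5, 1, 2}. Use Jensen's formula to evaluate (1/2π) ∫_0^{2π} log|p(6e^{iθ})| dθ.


Zeros: -5, 1, 2, 5; r = 6.
Inside |z| < r: -5, 1, 2, 5. Outside (|z| ≥ r): ∅.
p(0) = -50, so log|p(0)| = log(50) = 3.9120.
Apply Jensen: I(r) = log|p(0)| + Σ_k log(r/|z_k|), summed over zeros inside |z| < r.
  log(r/|z_k|) for z_k = 5: log(6/5) = 0.1823
  log(r/|z_k|) for z_k = -5: log(6/5) = 0.1823
  log(r/|z_k|) for z_k = 1: log(6/1) = 1.7918
  log(r/|z_k|) for z_k = 2: log(6/2) = 1.0986
Sum over inside zeros: 3.2550.
I(r) = log|p(0)| + (inside sum) = 3.9120 + 3.2550 = 7.1670.
Closed form (all zeros inside, monic): I(r) = n·log(r) = 4·log(6) = 7.1670. ✓

I(r) ≈ 7.1670.


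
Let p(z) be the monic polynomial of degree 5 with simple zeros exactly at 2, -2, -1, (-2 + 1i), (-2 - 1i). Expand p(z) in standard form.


The polynomial is p(z) = ∏_{α ∈ S} (z − α), where S = {2, -2, -1, (-2 + 1i), (-2 - 1i)}.
Expanding the product yields: p(z) = z^5 + 5·z^4 + 5·z^3 -15·z^2 -36·z -20.
Note conjugate pairs combine to real quadratics: (z − (-2+1i))(z − (-2−1i)) = z² + 4z + 5.
The resulting polynomial has degree 5 and real coefficients as required.

p(z) = z^5 + 5·z^4 + 5·z^3 -15·z^2 -36·z -20.


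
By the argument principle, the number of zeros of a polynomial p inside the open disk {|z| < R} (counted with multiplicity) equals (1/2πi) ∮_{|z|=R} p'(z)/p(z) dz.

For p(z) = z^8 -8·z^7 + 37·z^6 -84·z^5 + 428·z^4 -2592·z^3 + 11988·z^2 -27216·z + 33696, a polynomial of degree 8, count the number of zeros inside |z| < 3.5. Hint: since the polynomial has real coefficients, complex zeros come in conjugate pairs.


The zeros of p are: (2 + 3i), (2 - 3i), (2 + 2i), (2 - 2i), (3 + 3i), (3 - 3i), (-3 + 3i), (-3 - 3i).
Their magnitudes are: 3.606, 3.606, 2.828, 2.828, 4.243, 4.243, 4.243, 4.243.
Zeros with |z| < R = 3.5: (2 + 2i), (2 - 2i).
Count = 2.
By the argument principle, (1/2πi) ∮_{|z|=R} p'(z)/p(z) dz equals exactly this count.

Number of zeros inside |z| < 3.5: 2.


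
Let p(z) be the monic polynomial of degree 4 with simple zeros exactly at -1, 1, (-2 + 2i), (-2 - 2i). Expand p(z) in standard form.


The polynomial is p(z) = ∏_{α ∈ S} (z − α), where S = {-1, 1, (-2 + 2i), (-2 - 2i)}.
Expanding the product yields: p(z) = z^4 + 4·z^3 + 7·z^2 -4·z -8.
Note conjugate pairs combine to real quadratics: (z − (-2+2i))(z − (-2−2i)) = z² + 4z + 8.
The resulting polynomial has degree 4 and real coefficients as required.

p(z) = z^4 + 4·z^3 + 7·z^2 -4·z -8.


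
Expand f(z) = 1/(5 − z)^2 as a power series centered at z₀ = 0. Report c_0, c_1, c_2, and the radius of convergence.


Let w = z − z₀, so z = z₀ + w.
Then 5 − z = 5 − (z₀ + w) = (5 − z₀) − w = 5 − w.
f(z) = 1/(5 − w)^2 = (1/(5)^2) · (1 − w/(5))^{−2}.
By the binomial series (1−u)^{−2} = Σ_{n≥0} C(n+1, 1) u^n for |u|<1, with u = w/(5):
  c_n = C(n+1, 1) / (5)^(n+2).
  c_0 = 1/(5)^2 = 1/25.
  c_1 = 2/(5)^3 = 2/125.
  c_2 = 3/(5)^4 = 3/625.
The series is valid for |w/d| < 1, i.e. |z − z₀| < |d|.
Radius of convergence: R = |5 − z₀| = |5| = 5 (distance from z₀ to the singularity z = 5).

c_0 = 1/25, c_1 = 2/125, c_2 = 3/625; R = 5.


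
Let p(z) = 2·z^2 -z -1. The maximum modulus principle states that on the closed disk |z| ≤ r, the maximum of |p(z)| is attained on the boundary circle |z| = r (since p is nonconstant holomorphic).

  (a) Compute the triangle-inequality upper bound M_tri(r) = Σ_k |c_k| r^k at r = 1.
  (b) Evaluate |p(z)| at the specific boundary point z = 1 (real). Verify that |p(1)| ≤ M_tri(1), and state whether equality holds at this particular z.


Coefficients: c_0 = -1, c_1 = -1, c_2 = 2. Radius r = 1.
Part (a). Triangle bound: M_tri(r) = Σ_k |c_k| r^k
  = |-1|·1^0 + |-1|·1^1 + |2|·1^2
  = 1 + 1 + 2 = 4.
This bounds M(r) := max_{|z|=r} |p(z)| from above; equality holds iff all terms c_k z^k can be made to align in phase at a single z on |z|=r.
Part (b). At z = 1 (real, on the circle |z| = r):
  p(1) = (-1)·1^0 + (-1)·1^1 + (2)·1^2 = 0.
  |p(1)| = 0.
Check: |p(1)| = 0 ≤ 4 = M_tri(1). ✓ Equality does not hold at z = 1 (the coefficients have mixed signs, so the terms do not all align in phase there).

M_tri(1) = 4; |p(1)| = 0; equality at z=1: no.


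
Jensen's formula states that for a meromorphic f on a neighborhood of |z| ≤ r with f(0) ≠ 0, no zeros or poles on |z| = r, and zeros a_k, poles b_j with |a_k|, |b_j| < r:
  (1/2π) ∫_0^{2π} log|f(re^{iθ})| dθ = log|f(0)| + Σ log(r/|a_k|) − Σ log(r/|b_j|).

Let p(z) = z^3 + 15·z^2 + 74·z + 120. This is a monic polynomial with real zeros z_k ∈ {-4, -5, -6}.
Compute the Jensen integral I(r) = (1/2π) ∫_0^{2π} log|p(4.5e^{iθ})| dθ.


Zeros: -6, -5, -4; r = 4.5.
Inside |z| < r: -4. Outside (|z| ≥ r): -6, -5.
p(0) = 120, so log|p(0)| = log(120) = 4.7875.
Apply Jensen: I(r) = log|p(0)| + Σ_k log(r/|z_k|), summed over zeros inside |z| < r.
  log(r/|z_k|) for z_k = -4: log(4.5/4) = 0.1178
  Outside zeros (-6, -5) contribute nothing to the Jensen sum.
Sum over inside zeros: 0.1178.
I(r) = log|p(0)| + (inside sum) = 4.7875 + 0.1178 = 4.9053.
Note: since some zeros are outside |z| ≤ r, the simplified n·log(r) form does NOT apply — only the inside zeros contribute.

I(r) ≈ 4.9053.


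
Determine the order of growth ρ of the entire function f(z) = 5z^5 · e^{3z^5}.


M(r) = max_{|z|=r} |5|·|z|^5·|e^{3z^5}| = 5·r^5 · e^{3r^5} (the factors attain their maxima compatibly on |z|=r). Then log M(r) = log 5 + 5·log r + 3r^5, dominated by the last term, so log log M(r) ~ 5·log r. The polynomial factor 5z^5 contributes only a log r term and does not affect the order. ρ = 5.
Therefore ρ = 5.

Order ρ = 5.


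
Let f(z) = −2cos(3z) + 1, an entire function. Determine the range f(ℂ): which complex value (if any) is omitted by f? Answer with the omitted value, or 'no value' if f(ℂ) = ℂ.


Little Picard bounds the complement of f(ℂ) to at most one point.
cos is entire and surjective onto ℂ: for every w ∈ ℂ, cos(ζ) = w has a solution ζ ∈ ℂ (e.g., via the complex inverse arccos). With ζ = 3z this gives z = ζ/(3). Then -2·cos(3z) takes every value in -2·ℂ = ℂ, and adding 1 is a bijection of ℂ. So f is surjective and omits no value. (Note: only on the real line is cos bounded by [−1, 1].)

Omitted value: no value.


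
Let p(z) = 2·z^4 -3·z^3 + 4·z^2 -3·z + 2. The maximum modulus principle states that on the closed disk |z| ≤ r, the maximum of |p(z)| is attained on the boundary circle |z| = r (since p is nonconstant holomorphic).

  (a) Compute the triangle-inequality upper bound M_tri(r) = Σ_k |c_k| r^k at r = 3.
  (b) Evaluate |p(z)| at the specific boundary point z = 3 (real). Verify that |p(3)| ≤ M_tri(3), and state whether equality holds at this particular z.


Coefficients: c_0 = 2, c_1 = -3, c_2 = 4, c_3 = -3, c_4 = 2. Radius r = 3.
Part (a). Triangle bound: M_tri(r) = Σ_k |c_k| r^k
  = |2|·3^0 + |-3|·3^1 + |4|·3^2 + |-3|·3^3 + |2|·3^4
  = 2 + 9 + 36 + 81 + 162 = 290.
This bounds M(r) := max_{|z|=r} |p(z)| from above; equality holds iff all terms c_k z^k can be made to align in phase at a single z on |z|=r.
Part (b). At z = 3 (real, on the circle |z| = r):
  p(3) = (2)·3^0 + (-3)·3^1 + (4)·3^2 + (-3)·3^3 + (2)·3^4 = 110.
  |p(3)| = 110.
Check: |p(3)| = 110 ≤ 290 = M_tri(3). ✓ Equality does not hold at z = 3 (the coefficients have mixed signs, so the terms do not all align in phase there).

M_tri(3) = 290; |p(3)| = 110; equality at z=3: no.


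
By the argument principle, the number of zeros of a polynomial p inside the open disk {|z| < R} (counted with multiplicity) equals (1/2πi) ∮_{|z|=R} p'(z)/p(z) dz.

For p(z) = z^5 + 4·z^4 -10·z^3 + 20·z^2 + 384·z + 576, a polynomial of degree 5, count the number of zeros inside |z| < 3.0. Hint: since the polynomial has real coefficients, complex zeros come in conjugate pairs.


The zeros of p are: -2, (3 + 3i), (3 - 3i), -4, -4.
Their magnitudes are: 2, 4.243, 4.243, 4, 4.
Zeros with |z| < R = 3.0: -2.
Count = 1.
By the argument principle, (1/2πi) ∮_{|z|=R} p'(z)/p(z) dz equals exactly this count.

Number of zeros inside |z| < 3.0: 1.


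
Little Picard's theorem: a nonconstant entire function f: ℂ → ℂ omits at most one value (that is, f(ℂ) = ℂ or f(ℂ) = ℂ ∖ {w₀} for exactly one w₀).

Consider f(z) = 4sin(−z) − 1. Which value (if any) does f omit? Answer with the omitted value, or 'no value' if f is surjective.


Little Picard bounds the complement of f(ℂ) to at most one point.
sin is entire and surjective onto ℂ: for every w ∈ ℂ, sin(ζ) = w has a solution ζ ∈ ℂ (e.g., via the complex inverse arcsin). With ζ = −z this gives z = ζ/(-1). Then 4·sin(−z) takes every value in 4·ℂ = ℂ, and adding -1 is a bijection of ℂ. So f is surjective and omits no value. (Note: only on the real line is sin bounded by [−1, 1].)

Omitted value: no value.


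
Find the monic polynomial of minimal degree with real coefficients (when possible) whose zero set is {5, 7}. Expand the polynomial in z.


The polynomial is p(z) = ∏_{α ∈ S} (z − α), where S = {5, 7}.
Expanding the product yields: p(z) = z^2 -12·z + 35.
The resulting polynomial has degree 2 and real coefficients as required.

p(z) = z^2 -12·z + 35.


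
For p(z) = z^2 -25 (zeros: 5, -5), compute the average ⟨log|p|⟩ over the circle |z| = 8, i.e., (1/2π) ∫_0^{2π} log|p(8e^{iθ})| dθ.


Zeros: -5, 5; r = 8.
Inside |z| < r: -5, 5. Outside (|z| ≥ r): ∅.
p(0) = -25, so log|p(0)| = log(25) = 3.2189.
Apply Jensen: I(r) = log|p(0)| + Σ_k log(r/|z_k|), summed over zeros inside |z| < r.
  log(r/|z_k|) for z_k = 5: log(8/5) = 0.4700
  log(r/|z_k|) for z_k = -5: log(8/5) = 0.4700
Sum over inside zeros: 0.9400.
I(r) = log|p(0)| + (inside sum) = 3.2189 + 0.9400 = 4.1589.
Closed form (all zeros inside, monic): I(r) = n·log(r) = 2·log(8) = 4.1589. ✓

I(r) ≈ 4.1589.


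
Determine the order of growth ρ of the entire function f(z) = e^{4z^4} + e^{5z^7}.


Each summand is entire of order 4 and 7 respectively (as in the single-exponential case). The order of a sum is at most the max of the orders, so ρ ≤ 7. For the lower bound: on |z|=r choose arg z so that 5z^7 is real positive; then |e^{5z^7}| = e^{5r^7} while |e^{4z^4}| ≤ e^{4r^4} = o(e^{5r^7}). So |f| ≥ e^{5r^7}(1 − o(1)) and ρ ≥ 7. Hence ρ = max(4, 7) = 7.
Therefore ρ = 7.

Order ρ = 7.


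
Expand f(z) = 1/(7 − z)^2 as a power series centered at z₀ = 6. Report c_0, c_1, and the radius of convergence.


Let w = z − z₀, so z = z₀ + w.
Then 7 − z = 7 − (z₀ + w) = (7 − z₀) − w = 1 − w.
f(z) = 1/(1 − w)^2 = (1/(1)^2) · (1 − w/(1))^{−2}.
By the binomial series (1−u)^{−2} = Σ_{n≥0} C(n+1, 1) u^n for |u|<1, with u = w/(1):
  c_n = C(n+1, 1) / (1)^(n+2).
  c_0 = 1/(1)^2 = 1.
  c_1 = 2/(1)^3 = 2.
The series is valid for |w/d| < 1, i.e. |z − z₀| < |d|.
Radius of convergence: R = |7 − z₀| = |1| = 1 (distance from z₀ to the singularity z = 7).

c_0 = 1, c_1 = 2; R = 1.


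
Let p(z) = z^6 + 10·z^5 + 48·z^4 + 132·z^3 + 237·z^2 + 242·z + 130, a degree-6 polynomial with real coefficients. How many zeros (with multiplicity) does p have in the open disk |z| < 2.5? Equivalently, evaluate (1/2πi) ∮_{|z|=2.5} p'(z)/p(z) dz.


The zeros of p are: (-1 + 1i), (-1 - 1i), (-3 + 2i), (-3 - 2i), (-1 + 2i), (-1 - 2i).
Their magnitudes are: 1.414, 1.414, 3.606, 3.606, 2.236, 2.236.
Zeros with |z| < R = 2.5: (-1 + 1i), (-1 - 1i), (-1 + 2i), (-1 - 2i).
Count = 4.
By the argument principle, (1/2πi) ∮_{|z|=R} p'(z)/p(z) dz equals exactly this count.

Number of zeros inside |z| < 2.5: 4.


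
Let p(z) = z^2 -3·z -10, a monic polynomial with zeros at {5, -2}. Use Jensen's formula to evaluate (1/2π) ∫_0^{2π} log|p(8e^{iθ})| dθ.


Zeros: -2, 5; r = 8.
Inside |z| < r: -2, 5. Outside (|z| ≥ r): ∅.
p(0) = -10, so log|p(0)| = log(10) = 2.3026.
Apply Jensen: I(r) = log|p(0)| + Σ_k log(r/|z_k|), summed over zeros inside |z| < r.
  log(r/|z_k|) for z_k = 5: log(8/5) = 0.4700
  log(r/|z_k|) for z_k = -2: log(8/2) = 1.3863
Sum over inside zeros: 1.8563.
I(r) = log|p(0)| + (inside sum) = 2.3026 + 1.8563 = 4.1589.
Closed form (all zeros inside, monic): I(r) = n·log(r) = 2·log(8) = 4.1589. ✓

I(r) ≈ 4.1589.


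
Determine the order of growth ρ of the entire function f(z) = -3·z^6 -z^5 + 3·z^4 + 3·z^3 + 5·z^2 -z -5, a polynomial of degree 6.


|f(z)| ≤ Σ|c_k|·r^k = O(r^6) as r → ∞. Polynomial growth is O(e^{r^ε}) for every ε > 0 (since r^6/e^{r^ε} → 0), so ρ ≤ ε for all ε > 0, i.e. ρ = 0. Every nonconstant polynomial has order 0.
Therefore ρ = 0.

Order ρ = 0.


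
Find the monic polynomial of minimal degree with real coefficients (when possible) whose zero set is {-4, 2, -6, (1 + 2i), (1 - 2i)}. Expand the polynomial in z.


The polynomial is p(z) = ∏_{α ∈ S} (z − α), where S = {-4, 2, -6, (1 + 2i), (1 - 2i)}.
Expanding the product yields: p(z) = z^5 + 6·z^4 -7·z^3 -16·z^2 + 116·z -240.
Note conjugate pairs combine to real quadratics: (z − (1+2i))(z − (1−2i)) = z² − 2z + 5.
The resulting polynomial has degree 5 and real coefficients as required.

p(z) = z^5 + 6·z^4 -7·z^3 -16·z^2 + 116·z -240.


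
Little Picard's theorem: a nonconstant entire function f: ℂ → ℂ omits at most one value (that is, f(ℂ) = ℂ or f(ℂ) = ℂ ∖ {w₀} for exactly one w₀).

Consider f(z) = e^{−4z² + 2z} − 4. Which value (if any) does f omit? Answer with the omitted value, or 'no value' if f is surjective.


Little Picard bounds the complement of f(ℂ) to at most one point.
The exponent g(z) = −4z² + 2z is a nonconstant polynomial, hence surjective onto ℂ. So e^{g(z)} takes every value in {e^w : w ∈ ℂ} = ℂ ∖ {0}. Adding -4 shifts the range to ℂ ∖ {-4}. f omits exactly -4.

Omitted value: -4.


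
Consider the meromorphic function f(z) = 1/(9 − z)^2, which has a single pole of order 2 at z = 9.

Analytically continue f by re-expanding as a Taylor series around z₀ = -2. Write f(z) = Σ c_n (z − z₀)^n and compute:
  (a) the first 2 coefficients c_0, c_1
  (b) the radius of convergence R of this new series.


Let w = z − z₀, so z = z₀ + w.
Then 9 − z = 9 − (z₀ + w) = (9 − z₀) − w = 11 − w.
f(z) = 1/(11 − w)^2 = (1/(11)^2) · (1 − w/(11))^{−2}.
By the binomial series (1−u)^{−2} = Σ_{n≥0} C(n+1, 1) u^n for |u|<1, with u = w/(11):
  c_n = C(n+1, 1) / (11)^(n+2).
  c_0 = 1/(11)^2 = 1/121.
  c_1 = 2/(11)^3 = 2/1331.
The series is valid for |w/d| < 1, i.e. |z − z₀| < |d|.
Radius of convergence: R = |9 − z₀| = |11| = 11 (distance from z₀ to the singularity z = 9).

c_0 = 1/121, c_1 = 2/1331; R = 11.


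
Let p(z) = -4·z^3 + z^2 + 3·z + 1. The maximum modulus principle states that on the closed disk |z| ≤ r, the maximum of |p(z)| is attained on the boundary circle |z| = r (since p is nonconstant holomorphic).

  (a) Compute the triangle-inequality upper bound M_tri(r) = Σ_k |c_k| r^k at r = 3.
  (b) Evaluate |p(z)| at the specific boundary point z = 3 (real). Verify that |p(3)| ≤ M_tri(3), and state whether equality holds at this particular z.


Coefficients: c_0 = 1, c_1 = 3, c_2 = 1, c_3 = -4. Radius r = 3.
Part (a). Triangle bound: M_tri(r) = Σ_k |c_k| r^k
  = |1|·3^0 + |3|·3^1 + |1|·3^2 + |-4|·3^3
  = 1 + 9 + 9 + 108 = 127.
This bounds M(r) := max_{|z|=r} |p(z)| from above; equality holds iff all terms c_k z^k can be made to align in phase at a single z on |z|=r.
Part (b). At z = 3 (real, on the circle |z| = r):
  p(3) = (1)·3^0 + (3)·3^1 + (1)·3^2 + (-4)·3^3 = -89.
  |p(3)| = 89.
Check: |p(3)| = 89 ≤ 127 = M_tri(3). ✓ Equality does not hold at z = 3 (the coefficients have mixed signs, so the terms do not all align in phase there).

M_tri(3) = 127; |p(3)| = 89; equality at z=3: no.


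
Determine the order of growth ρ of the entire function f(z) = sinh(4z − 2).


sinh(w) is a linear combination of e^{iw} and e^{−iw} (or e^w, e^{−w} in the hyperbolic case), so |sinh(w)| ≤ e^{|w|}. With w = 4z − 2, |w| ≤ 4|z| + 2 = 4r + 2 on |z| = r, giving M(r) ≤ e^{4r + 2}, so ρ ≤ 1. On a suitable ray (z = it for sin/cos; z = t for sinh/cosh, t real → ∞), |sinh(4z − 2)| grows like e^{4|t|}/2, so ρ ≥ 1. Hence ρ = 1.
Therefore ρ = 1.

Order ρ = 1.


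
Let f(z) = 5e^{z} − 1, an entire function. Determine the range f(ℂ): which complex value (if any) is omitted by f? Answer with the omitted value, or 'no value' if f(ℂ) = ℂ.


Little Picard bounds the complement of f(ℂ) to at most one point.
e^{z} is never zero on ℂ, so 5·e^{z} takes every value in ℂ ∖ {0}. Adding -1 shifts the range to ℂ ∖ {-1}. Thus f omits exactly the value -1.

Omitted value: -1.


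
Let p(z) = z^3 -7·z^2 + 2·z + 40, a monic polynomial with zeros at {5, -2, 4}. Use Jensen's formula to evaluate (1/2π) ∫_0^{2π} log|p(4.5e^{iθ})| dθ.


Zeros: -2, 4, 5; r = 4.5.
Inside |z| < r: -2, 4. Outside (|z| ≥ r): 5.
p(0) = 40, so log|p(0)| = log(40) = 3.6889.
Apply Jensen: I(r) = log|p(0)| + Σ_k log(r/|z_k|), summed over zeros inside |z| < r.
  log(r/|z_k|) for z_k = -2: log(4.5/2) = 0.8109
  log(r/|z_k|) for z_k = 4: log(4.5/4) = 0.1178
  Outside zeros (5) contribute nothing to the Jensen sum.
Sum over inside zeros: 0.9287.
I(r) = log|p(0)| + (inside sum) = 3.6889 + 0.9287 = 4.6176.
Note: since some zeros are outside |z| ≤ r, the simplified n·log(r) form does NOT apply — only the inside zeros contribute.

I(r) ≈ 4.6176.


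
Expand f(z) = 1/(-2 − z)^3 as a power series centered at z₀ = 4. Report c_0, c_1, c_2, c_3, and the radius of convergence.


Let w = z − z₀, so z = z₀ + w.
Then -2 − z = -2 − (z₀ + w) = (-2 − z₀) − w = -6 − w.
f(z) = 1/(-6 − w)^3 = (1/(-6)^3) · (1 − w/(-6))^{−3}.
By the binomial series (1−u)^{−3} = Σ_{n≥0} C(n+2, 2) u^n for |u|<1, with u = w/(-6):
  c_n = C(n+2, 2) / (-6)^(n+3).
  c_0 = 1/(-6)^3 = -1/216.
  c_1 = 3/(-6)^4 = 1/432.
  c_2 = 6/(-6)^5 = -1/1296.
  c_3 = 10/(-6)^6 = 5/23328.
The series is valid for |w/d| < 1, i.e. |z − z₀| < |d|.
Radius of convergence: R = |-2 − z₀| = |-6| = 6 (distance from z₀ to the singularity z = -2).

c_0 = -1/216, c_1 = 1/432, c_2 = -1/1296, c_3 = 5/23328; R = 6.


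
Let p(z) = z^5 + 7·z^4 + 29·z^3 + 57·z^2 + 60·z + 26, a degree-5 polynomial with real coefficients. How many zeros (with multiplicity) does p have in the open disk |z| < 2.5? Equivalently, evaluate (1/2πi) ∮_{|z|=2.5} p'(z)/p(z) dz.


The zeros of p are: (-1 + 1i), (-1 - 1i), (-2 + 3i), (-2 - 3i), -1.
Their magnitudes are: 1.414, 1.414, 3.606, 3.606, 1.
Zeros with |z| < R = 2.5: (-1 + 1i), (-1 - 1i), -1.
Count = 3.
By the argument principle, (1/2πi) ∮_{|z|=R} p'(z)/p(z) dz equals exactly this count.

Number of zeros inside |z| < 2.5: 3.


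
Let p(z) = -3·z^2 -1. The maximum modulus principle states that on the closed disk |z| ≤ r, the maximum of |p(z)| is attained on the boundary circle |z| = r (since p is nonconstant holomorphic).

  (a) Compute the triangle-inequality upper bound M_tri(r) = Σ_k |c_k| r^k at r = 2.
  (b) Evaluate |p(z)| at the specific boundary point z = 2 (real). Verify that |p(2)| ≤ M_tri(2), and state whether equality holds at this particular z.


Coefficients: c_0 = -1, c_1 = 0, c_2 = -3. Radius r = 2.
Part (a). Triangle bound: M_tri(r) = Σ_k |c_k| r^k
  = |-1|·2^0 + |0|·2^1 + |-3|·2^2
  = 1 + 0 + 12 = 13.
This bounds M(r) := max_{|z|=r} |p(z)| from above; equality holds iff all terms c_k z^k can be made to align in phase at a single z on |z|=r.
Part (b). At z = 2 (real, on the circle |z| = r):
  p(2) = (-1)·2^0 + (0)·2^1 + (-3)·2^2 = -13.
  |p(2)| = 13.
Since all nonzero coefficients share the same sign, |p(2)| = 13 = M_tri(2); the triangle bound is attained at z = 2, so in fact M(r) = 13.

M_tri(2) = 13; |p(2)| = 13; equality at z=2: yes.


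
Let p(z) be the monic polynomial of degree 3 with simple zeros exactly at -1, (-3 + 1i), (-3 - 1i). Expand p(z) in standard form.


The polynomial is p(z) = ∏_{α ∈ S} (z − α), where S = {-1, (-3 + 1i), (-3 - 1i)}.
Expanding the product yields: p(z) = z^3 + 7·z^2 + 16·z + 10.
Note conjugate pairs combine to real quadratics: (z − (-3+1i))(z − (-3−1i)) = z² + 6z + 10.
The resulting polynomial has degree 3 and real coefficients as required.

p(z) = z^3 + 7·z^2 + 16·z + 10.


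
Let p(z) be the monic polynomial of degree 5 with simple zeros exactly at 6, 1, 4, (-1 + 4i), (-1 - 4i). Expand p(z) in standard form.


The polynomial is p(z) = ∏_{α ∈ S} (z − α), where S = {6, 1, 4, (-1 + 4i), (-1 - 4i)}.
Expanding the product yields: p(z) = z^5 -9·z^4 + 29·z^3 -143·z^2 + 530·z -408.
Note conjugate pairs combine to real quadratics: (z − (-1+4i))(z − (-1−4i)) = z² + 2z + 17.
The resulting polynomial has degree 5 and real coefficients as required.

p(z) = z^5 -9·z^4 + 29·z^3 -143·z^2 + 530·z -408.


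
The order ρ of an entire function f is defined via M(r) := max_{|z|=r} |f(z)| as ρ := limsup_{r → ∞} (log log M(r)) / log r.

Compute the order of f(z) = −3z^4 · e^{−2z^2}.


M(r) = max_{|z|=r} |-3|·|z|^4·|e^{−2z^2}| = 3·r^4 · e^{2r^2} (the factors attain their maxima compatibly on |z|=r). Then log M(r) = log 3 + 4·log r + 2r^2, dominated by the last term, so log log M(r) ~ 2·log r. The polynomial factor -3z^4 contributes only a log r term and does not affect the order. ρ = 2.
Therefore ρ = 2.

Order ρ = 2.


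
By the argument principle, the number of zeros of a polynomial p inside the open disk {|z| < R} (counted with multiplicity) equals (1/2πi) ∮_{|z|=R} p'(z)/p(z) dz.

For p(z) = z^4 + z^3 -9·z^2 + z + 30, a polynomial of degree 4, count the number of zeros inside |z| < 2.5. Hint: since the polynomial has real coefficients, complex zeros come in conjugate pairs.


The zeros of p are: -2, -3, (2 + 1i), (2 - 1i).
Their magnitudes are: 2, 3, 2.236, 2.236.
Zeros with |z| < R = 2.5: -2, (2 + 1i), (2 - 1i).
Count = 3.
By the argument principle, (1/2πi) ∮_{|z|=R} p'(z)/p(z) dz equals exactly this count.

Number of zeros inside |z| < 2.5: 3.


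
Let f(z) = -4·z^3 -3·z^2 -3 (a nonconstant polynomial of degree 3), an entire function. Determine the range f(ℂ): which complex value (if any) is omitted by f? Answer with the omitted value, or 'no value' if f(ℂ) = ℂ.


Little Picard bounds the complement of f(ℂ) to at most one point.
For every w ∈ ℂ, the equation p(z) − w = 0 is a nonconstant polynomial in z and hence has at least one root by the fundamental theorem of algebra. So p is surjective onto ℂ, omitting no value.

Omitted value: no value.


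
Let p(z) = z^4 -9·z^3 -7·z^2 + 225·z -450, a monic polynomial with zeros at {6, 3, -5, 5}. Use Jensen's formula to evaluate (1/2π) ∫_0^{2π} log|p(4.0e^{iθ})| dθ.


Zeros: -5, 3, 5, 6; r = 4.0.
Inside |z| < r: 3. Outside (|z| ≥ r): -5, 5, 6.
p(0) = -450, so log|p(0)| = log(450) = 6.1092.
Apply Jensen: I(r) = log|p(0)| + Σ_k log(r/|z_k|), summed over zeros inside |z| < r.
  log(r/|z_k|) for z_k = 3: log(4.0/3) = 0.2877
  Outside zeros (-5, 5, 6) contribute nothing to the Jensen sum.
Sum over inside zeros: 0.2877.
I(r) = log|p(0)| + (inside sum) = 6.1092 + 0.2877 = 6.3969.
Note: since some zeros are outside |z| ≤ r, the simplified n·log(r) form does NOT apply — only the inside zeros contribute.

I(r) ≈ 6.3969.


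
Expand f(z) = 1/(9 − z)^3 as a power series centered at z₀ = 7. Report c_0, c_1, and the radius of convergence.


Let w = z − z₀, so z = z₀ + w.
Then 9 − z = 9 − (z₀ + w) = (9 − z₀) − w = 2 − w.
f(z) = 1/(2 − w)^3 = (1/(2)^3) · (1 − w/(2))^{−3}.
By the binomial series (1−u)^{−3} = Σ_{n≥0} C(n+2, 2) u^n for |u|<1, with u = w/(2):
  c_n = C(n+2, 2) / (2)^(n+3).
  c_0 = 1/(2)^3 = 1/8.
  c_1 = 3/(2)^4 = 3/16.
The series is valid for |w/d| < 1, i.e. |z − z₀| < |d|.
Radius of convergence: R = |9 − z₀| = |2| = 2 (distance from z₀ to the singularity z = 9).

c_0 = 1/8, c_1 = 3/16; R = 2.
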